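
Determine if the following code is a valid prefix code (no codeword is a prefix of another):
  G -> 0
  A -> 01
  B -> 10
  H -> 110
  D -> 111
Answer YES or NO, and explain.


Checking each pair (does one codeword prefix another?):
  G='0' vs A='01': prefix -- VIOLATION

NO -- this is NOT a valid prefix code. G (0) is a prefix of A (01).


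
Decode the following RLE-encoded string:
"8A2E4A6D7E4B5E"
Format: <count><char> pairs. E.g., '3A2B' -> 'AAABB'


Expanding each <count><char> pair:
  8A -> 'AAAAAAAA'
  2E -> 'EE'
  4A -> 'AAAA'
  6D -> 'DDDDDD'
  7E -> 'EEEEEEE'
  4B -> 'BBBB'
  5E -> 'EEEEE'

Decoded = AAAAAAAAEEAAAADDDDDDEEEEEEEBBBBEEEEE


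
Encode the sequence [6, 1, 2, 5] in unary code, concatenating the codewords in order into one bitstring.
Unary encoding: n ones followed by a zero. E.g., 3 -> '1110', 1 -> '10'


Encode each number as n ones followed by a terminating 0:
  6 -> 1111110 (7 bits)
  1 -> 10 (2 bits)
  2 -> 110 (3 bits)
  5 -> 111110 (6 bits)
Total length = 7 + 2 + 3 + 6 = 18 bits.

Unary([6, 1, 2, 5]) = 111111010110111110 (18 bits)


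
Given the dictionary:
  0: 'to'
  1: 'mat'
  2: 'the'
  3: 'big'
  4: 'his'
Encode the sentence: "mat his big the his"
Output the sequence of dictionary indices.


Look up each word in the dictionary:
  'mat' -> 1
  'his' -> 4
  'big' -> 3
  'the' -> 2
  'his' -> 4

Encoded: [1, 4, 3, 2, 4]


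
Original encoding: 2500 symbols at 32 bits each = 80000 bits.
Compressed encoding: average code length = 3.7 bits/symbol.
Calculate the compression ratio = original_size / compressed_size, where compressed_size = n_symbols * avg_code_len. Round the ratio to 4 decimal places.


original_size = n_symbols * orig_bits = 2500 * 32 = 80000 bits
compressed_size = n_symbols * avg_code_len = 2500 * 3.7 = 9250.0 bits
ratio = original_size / compressed_size = 80000 / 9250.0 = 8.6486

Compression ratio = 8.6486


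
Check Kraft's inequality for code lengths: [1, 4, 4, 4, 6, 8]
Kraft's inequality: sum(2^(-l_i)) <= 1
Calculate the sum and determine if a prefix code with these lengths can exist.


Sum = 2^(-1) + 2^(-4) + 2^(-4) + 2^(-4) + 2^(-6) + 2^(-8)
    = 0.5 + 0.0625 + 0.0625 + 0.0625 + 0.015625 + 0.00390625
    = 181/256 = 0.70703125
Since 0.70703125 <= 1, Kraft's inequality IS satisfied.
A prefix code with these lengths CAN exist.

Kraft sum = 0.70703125. Satisfied.


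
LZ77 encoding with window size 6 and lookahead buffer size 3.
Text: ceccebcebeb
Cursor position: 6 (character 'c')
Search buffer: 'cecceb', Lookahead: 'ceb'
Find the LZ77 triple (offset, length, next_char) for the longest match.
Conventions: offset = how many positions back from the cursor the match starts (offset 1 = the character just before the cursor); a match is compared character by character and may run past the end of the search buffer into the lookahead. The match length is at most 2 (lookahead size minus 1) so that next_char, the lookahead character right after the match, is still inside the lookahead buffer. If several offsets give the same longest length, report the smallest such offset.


Try each offset into the search buffer:
  offset=1 (pos 5, char 'b'): match length 0
  offset=2 (pos 4, char 'e'): match length 0
  offset=3 (pos 3, char 'c'): match length 2
  offset=4 (pos 2, char 'c'): match length 1
  offset=5 (pos 1, char 'e'): match length 0
  offset=6 (pos 0, char 'c'): match length 2
Longest match has length 2, found at offsets 3, 6; take the smallest, offset 3.
next_char = character at position 6 + 2 = 8 -> 'b'

Best match: offset=3, length=2 (matching 'ce' starting at position 3)
LZ77 triple: (3, 2, 'b')


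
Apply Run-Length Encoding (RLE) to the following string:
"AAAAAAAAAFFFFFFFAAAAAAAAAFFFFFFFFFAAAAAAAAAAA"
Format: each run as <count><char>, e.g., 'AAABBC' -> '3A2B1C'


Scanning runs left to right:
  i=0: run of 'A' x 9 -> '9A'
  i=9: run of 'F' x 7 -> '7F'
  i=16: run of 'A' x 9 -> '9A'
  i=25: run of 'F' x 9 -> '9F'
  i=34: run of 'A' x 11 -> '11A'

RLE = 9A7F9A9F11A


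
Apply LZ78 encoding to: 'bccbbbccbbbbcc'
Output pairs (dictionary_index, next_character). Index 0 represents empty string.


LZ78 encoding steps:
Dictionary: {0: ''}
Step 1: w='' (idx 0), next='b' -> output (0, 'b'), add 'b' as idx 1
Step 2: w='' (idx 0), next='c' -> output (0, 'c'), add 'c' as idx 2
Step 3: w='c' (idx 2), next='b' -> output (2, 'b'), add 'cb' as idx 3
Step 4: w='b' (idx 1), next='b' -> output (1, 'b'), add 'bb' as idx 4
Step 5: w='c' (idx 2), next='c' -> output (2, 'c'), add 'cc' as idx 5
Step 6: w='bb' (idx 4), next='b' -> output (4, 'b'), add 'bbb' as idx 6
Step 7: w='b' (idx 1), next='c' -> output (1, 'c'), add 'bc' as idx 7
Step 8: w='c' (idx 2), end of input -> output (2, '')


Encoded: [(0, 'b'), (0, 'c'), (2, 'b'), (1, 'b'), (2, 'c'), (4, 'b'), (1, 'c'), (2, '')]


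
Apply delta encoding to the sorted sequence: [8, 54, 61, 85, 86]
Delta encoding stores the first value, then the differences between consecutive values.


First value: 8
Deltas:
  54 - 8 = 46
  61 - 54 = 7
  85 - 61 = 24
  86 - 85 = 1


Delta encoded: [8, 46, 7, 24, 1]


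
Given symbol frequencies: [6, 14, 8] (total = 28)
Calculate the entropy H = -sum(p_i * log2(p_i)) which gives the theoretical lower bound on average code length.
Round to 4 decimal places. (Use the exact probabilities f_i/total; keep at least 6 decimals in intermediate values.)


Per-symbol terms -p_i * log2(p_i) with p_i = f_i/28:
  p = 6/28 = 0.214286: log2(p) = -2.222392, -p*log2(p) = 0.476227
  p = 14/28 = 0.500000: log2(p) = -1.000000, -p*log2(p) = 0.500000
  p = 8/28 = 0.285714: log2(p) = -1.807355, -p*log2(p) = 0.516387
H = 0.476227 + 0.500000 + 0.516387 = 1.492614

H = 1.4926 bits/symbol


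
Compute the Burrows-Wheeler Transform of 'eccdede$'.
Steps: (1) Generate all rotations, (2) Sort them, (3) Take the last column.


Rotations (sorted):
  0: $eccdede -> last char: e
  1: ccdede$e -> last char: e
  2: cdede$ec -> last char: c
  3: de$eccde -> last char: e
  4: dede$ecc -> last char: c
  5: e$eccded -> last char: d
  6: eccdede$ -> last char: $
  7: ede$eccd -> last char: d


BWT = eececd$d


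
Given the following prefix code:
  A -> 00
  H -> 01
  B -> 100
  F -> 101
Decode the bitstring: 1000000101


Decoding step by step:
Bits 100 -> B
Bits 00 -> A
Bits 00 -> A
Bits 101 -> F


Decoded message: BAAF


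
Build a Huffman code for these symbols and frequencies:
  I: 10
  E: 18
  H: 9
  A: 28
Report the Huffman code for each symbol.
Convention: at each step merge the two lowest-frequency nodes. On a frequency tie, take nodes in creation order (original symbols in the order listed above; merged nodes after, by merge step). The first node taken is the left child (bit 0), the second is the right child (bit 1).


Huffman tree construction:
Step 1: Merge H(9) + I(10) = 19
Step 2: Merge E(18) + (H+I)(19) = 37
Step 3: Merge A(28) + (E+(H+I))(37) = 65
Read each symbol's code off the tree from the root (left child = 0, right child = 1).

Codes:
  I: 111 (length 3)
  E: 10 (length 2)
  H: 110 (length 3)
  A: 0 (length 1)
Average code length: 121/65 = 1.8615 bits/symbol


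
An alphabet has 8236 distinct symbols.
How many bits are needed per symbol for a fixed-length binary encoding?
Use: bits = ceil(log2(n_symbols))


log2(8236) = 13.0077
Bracket: 2^13 = 8192 < 8236 <= 2^14 = 16384
So ceil(log2(8236)) = 14

bits = ceil(log2(8236)) = ceil(13.0077) = 14 bits


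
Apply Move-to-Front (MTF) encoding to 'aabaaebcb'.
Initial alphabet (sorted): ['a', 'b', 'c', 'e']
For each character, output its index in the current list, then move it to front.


MTF encoding:
'a': index 0 in ['a', 'b', 'c', 'e'] -> ['a', 'b', 'c', 'e']
'a': index 0 in ['a', 'b', 'c', 'e'] -> ['a', 'b', 'c', 'e']
'b': index 1 in ['a', 'b', 'c', 'e'] -> ['b', 'a', 'c', 'e']
'a': index 1 in ['b', 'a', 'c', 'e'] -> ['a', 'b', 'c', 'e']
'a': index 0 in ['a', 'b', 'c', 'e'] -> ['a', 'b', 'c', 'e']
'e': index 3 in ['a', 'b', 'c', 'e'] -> ['e', 'a', 'b', 'c']
'b': index 2 in ['e', 'a', 'b', 'c'] -> ['b', 'e', 'a', 'c']
'c': index 3 in ['b', 'e', 'a', 'c'] -> ['c', 'b', 'e', 'a']
'b': index 1 in ['c', 'b', 'e', 'a'] -> ['b', 'c', 'e', 'a']


Output: [0, 0, 1, 1, 0, 3, 2, 3, 1]


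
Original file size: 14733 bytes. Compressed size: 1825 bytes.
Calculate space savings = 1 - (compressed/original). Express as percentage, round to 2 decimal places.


ratio = compressed/original = 1825/14733 = 0.123872
savings = 1 - ratio = 1 - 0.123872 = 0.876128
as a percentage: 0.876128 * 100 = 87.61%

Space savings = 1 - 1825/14733 = 87.61%


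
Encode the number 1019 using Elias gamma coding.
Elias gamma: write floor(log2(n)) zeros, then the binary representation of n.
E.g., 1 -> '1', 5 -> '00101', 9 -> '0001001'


num_bits = floor(log2(1019)) + 1 = 10
leading_zeros = num_bits - 1 = 9
binary(1019) = 1111111011

Elias gamma(1019) = '000000000' + '1111111011' = 0000000001111111011 (19 bits)


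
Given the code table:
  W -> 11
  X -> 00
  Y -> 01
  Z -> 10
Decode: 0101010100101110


Decoding:
01 -> Y
01 -> Y
01 -> Y
01 -> Y
00 -> X
10 -> Z
11 -> W
10 -> Z


Result: YYYYXZWZ


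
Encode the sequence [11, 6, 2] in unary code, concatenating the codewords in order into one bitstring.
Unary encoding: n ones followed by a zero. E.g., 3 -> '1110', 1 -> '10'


Encode each number as n ones followed by a terminating 0:
  11 -> 111111111110 (12 bits)
  6 -> 1111110 (7 bits)
  2 -> 110 (3 bits)
Total length = 12 + 7 + 3 = 22 bits.

Unary([11, 6, 2]) = 1111111111101111110110 (22 bits)


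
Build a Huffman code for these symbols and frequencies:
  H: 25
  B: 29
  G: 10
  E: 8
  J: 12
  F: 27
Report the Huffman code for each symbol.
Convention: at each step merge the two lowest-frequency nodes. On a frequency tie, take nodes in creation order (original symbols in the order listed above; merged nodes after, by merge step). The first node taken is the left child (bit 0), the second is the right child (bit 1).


Huffman tree construction:
Step 1: Merge E(8) + G(10) = 18
Step 2: Merge J(12) + (E+G)(18) = 30
Step 3: Merge H(25) + F(27) = 52
Step 4: Merge B(29) + (J+(E+G))(30) = 59
Step 5: Merge (H+F)(52) + (B+(J+(E+G)))(59) = 111
Read each symbol's code off the tree from the root (left child = 0, right child = 1).

Codes:
  H: 00 (length 2)
  B: 10 (length 2)
  G: 1111 (length 4)
  E: 1110 (length 4)
  J: 110 (length 3)
  F: 01 (length 2)
Average code length: 270/111 = 2.4324 bits/symbol


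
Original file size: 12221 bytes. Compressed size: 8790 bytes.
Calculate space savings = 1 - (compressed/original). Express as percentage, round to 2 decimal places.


ratio = compressed/original = 8790/12221 = 0.719254
savings = 1 - ratio = 1 - 0.719254 = 0.280746
as a percentage: 0.280746 * 100 = 28.07%

Space savings = 1 - 8790/12221 = 28.07%


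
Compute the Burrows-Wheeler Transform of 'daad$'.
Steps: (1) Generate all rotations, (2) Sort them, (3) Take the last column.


Rotations (sorted):
  0: $daad -> last char: d
  1: aad$d -> last char: d
  2: ad$da -> last char: a
  3: d$daa -> last char: a
  4: daad$ -> last char: $


BWT = ddaa$


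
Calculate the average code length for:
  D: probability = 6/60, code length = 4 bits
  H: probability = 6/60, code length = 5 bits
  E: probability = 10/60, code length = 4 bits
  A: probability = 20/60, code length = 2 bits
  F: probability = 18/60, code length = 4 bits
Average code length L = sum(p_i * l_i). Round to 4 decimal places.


Weighted contributions p_i * l_i:
  D: (6/60) * 4 = 24/60
  H: (6/60) * 5 = 30/60
  E: (10/60) * 4 = 40/60
  A: (20/60) * 2 = 40/60
  F: (18/60) * 4 = 72/60
Sum = (24 + 30 + 40 + 40 + 72)/60 = 206/60

L = 206/60 = 3.4333 bits/symbol


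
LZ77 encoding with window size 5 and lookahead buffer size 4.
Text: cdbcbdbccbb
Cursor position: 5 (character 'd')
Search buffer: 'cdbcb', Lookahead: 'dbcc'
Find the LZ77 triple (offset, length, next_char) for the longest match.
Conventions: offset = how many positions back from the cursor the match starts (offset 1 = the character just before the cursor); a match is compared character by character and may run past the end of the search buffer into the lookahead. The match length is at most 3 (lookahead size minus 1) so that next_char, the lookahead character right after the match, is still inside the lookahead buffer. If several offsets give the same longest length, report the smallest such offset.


Try each offset into the search buffer:
  offset=1 (pos 4, char 'b'): match length 0
  offset=2 (pos 3, char 'c'): match length 0
  offset=3 (pos 2, char 'b'): match length 0
  offset=4 (pos 1, char 'd'): match length 3
  offset=5 (pos 0, char 'c'): match length 0
Longest match has length 3 at offset 4.
next_char = character at position 5 + 3 = 8 -> 'c'

Best match: offset=4, length=3 (matching 'dbc' starting at position 1)
LZ77 triple: (4, 3, 'c')


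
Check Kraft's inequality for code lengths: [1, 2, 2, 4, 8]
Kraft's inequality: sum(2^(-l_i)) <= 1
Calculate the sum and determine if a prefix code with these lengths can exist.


Sum = 2^(-1) + 2^(-2) + 2^(-2) + 2^(-4) + 2^(-8)
    = 0.5 + 0.25 + 0.25 + 0.0625 + 0.00390625
    = 273/256 = 1.06640625
Since 1.06640625 > 1, Kraft's inequality is NOT satisfied.
A prefix code with these lengths CANNOT exist.

Kraft sum = 1.06640625. Not satisfied.


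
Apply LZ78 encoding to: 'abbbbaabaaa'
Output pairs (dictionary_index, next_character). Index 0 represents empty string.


LZ78 encoding steps:
Dictionary: {0: ''}
Step 1: w='' (idx 0), next='a' -> output (0, 'a'), add 'a' as idx 1
Step 2: w='' (idx 0), next='b' -> output (0, 'b'), add 'b' as idx 2
Step 3: w='b' (idx 2), next='b' -> output (2, 'b'), add 'bb' as idx 3
Step 4: w='b' (idx 2), next='a' -> output (2, 'a'), add 'ba' as idx 4
Step 5: w='a' (idx 1), next='b' -> output (1, 'b'), add 'ab' as idx 5
Step 6: w='a' (idx 1), next='a' -> output (1, 'a'), add 'aa' as idx 6
Step 7: w='a' (idx 1), end of input -> output (1, '')


Encoded: [(0, 'a'), (0, 'b'), (2, 'b'), (2, 'a'), (1, 'b'), (1, 'a'), (1, '')]


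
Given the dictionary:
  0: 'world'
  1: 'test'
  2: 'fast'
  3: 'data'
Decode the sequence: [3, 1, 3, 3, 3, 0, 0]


Look up each index in the dictionary:
  3 -> 'data'
  1 -> 'test'
  3 -> 'data'
  3 -> 'data'
  3 -> 'data'
  0 -> 'world'
  0 -> 'world'

Decoded: "data test data data data world world"


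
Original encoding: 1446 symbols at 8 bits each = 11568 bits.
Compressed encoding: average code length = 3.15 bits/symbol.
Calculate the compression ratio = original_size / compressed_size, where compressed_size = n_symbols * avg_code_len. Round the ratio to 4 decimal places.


original_size = n_symbols * orig_bits = 1446 * 8 = 11568 bits
compressed_size = n_symbols * avg_code_len = 1446 * 3.15 = 4554.9 bits
ratio = original_size / compressed_size = 11568 / 4554.9 = 2.5397

Compression ratio = 2.5397


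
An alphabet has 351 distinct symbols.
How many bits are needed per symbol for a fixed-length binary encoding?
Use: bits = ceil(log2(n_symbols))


log2(351) = 8.4553
Bracket: 2^8 = 256 < 351 <= 2^9 = 512
So ceil(log2(351)) = 9

bits = ceil(log2(351)) = ceil(8.4553) = 9 bits


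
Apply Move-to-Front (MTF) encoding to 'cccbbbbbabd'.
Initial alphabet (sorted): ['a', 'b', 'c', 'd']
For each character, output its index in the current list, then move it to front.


MTF encoding:
'c': index 2 in ['a', 'b', 'c', 'd'] -> ['c', 'a', 'b', 'd']
'c': index 0 in ['c', 'a', 'b', 'd'] -> ['c', 'a', 'b', 'd']
'c': index 0 in ['c', 'a', 'b', 'd'] -> ['c', 'a', 'b', 'd']
'b': index 2 in ['c', 'a', 'b', 'd'] -> ['b', 'c', 'a', 'd']
'b': index 0 in ['b', 'c', 'a', 'd'] -> ['b', 'c', 'a', 'd']
'b': index 0 in ['b', 'c', 'a', 'd'] -> ['b', 'c', 'a', 'd']
'b': index 0 in ['b', 'c', 'a', 'd'] -> ['b', 'c', 'a', 'd']
'b': index 0 in ['b', 'c', 'a', 'd'] -> ['b', 'c', 'a', 'd']
'a': index 2 in ['b', 'c', 'a', 'd'] -> ['a', 'b', 'c', 'd']
'b': index 1 in ['a', 'b', 'c', 'd'] -> ['b', 'a', 'c', 'd']
'd': index 3 in ['b', 'a', 'c', 'd'] -> ['d', 'b', 'a', 'c']


Output: [2, 0, 0, 2, 0, 0, 0, 0, 2, 1, 3]


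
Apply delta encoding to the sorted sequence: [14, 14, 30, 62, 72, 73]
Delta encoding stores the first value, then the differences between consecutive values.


First value: 14
Deltas:
  14 - 14 = 0
  30 - 14 = 16
  62 - 30 = 32
  72 - 62 = 10
  73 - 72 = 1


Delta encoded: [14, 0, 16, 32, 10, 1]


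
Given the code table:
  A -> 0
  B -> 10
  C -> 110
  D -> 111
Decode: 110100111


Decoding:
110 -> C
10 -> B
0 -> A
111 -> D


Result: CBAD


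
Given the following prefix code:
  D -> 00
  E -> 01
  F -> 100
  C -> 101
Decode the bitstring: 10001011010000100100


Decoding step by step:
Bits 100 -> F
Bits 01 -> E
Bits 01 -> E
Bits 101 -> C
Bits 00 -> D
Bits 00 -> D
Bits 100 -> F
Bits 100 -> F


Decoded message: FEECDDFF


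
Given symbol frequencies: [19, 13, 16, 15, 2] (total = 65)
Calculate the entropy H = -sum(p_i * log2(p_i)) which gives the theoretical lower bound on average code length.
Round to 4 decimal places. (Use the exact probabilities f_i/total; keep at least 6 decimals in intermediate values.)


Per-symbol terms -p_i * log2(p_i) with p_i = f_i/65:
  p = 19/65 = 0.292308: log2(p) = -1.774440, -p*log2(p) = 0.518683
  p = 13/65 = 0.200000: log2(p) = -2.321928, -p*log2(p) = 0.464386
  p = 16/65 = 0.246154: log2(p) = -2.022368, -p*log2(p) = 0.497814
  p = 15/65 = 0.230769: log2(p) = -2.115477, -p*log2(p) = 0.488187
  p = 2/65 = 0.030769: log2(p) = -5.022368, -p*log2(p) = 0.154534
H = 0.518683 + 0.464386 + 0.497814 + 0.488187 + 0.154534 = 2.123604

H = 2.1236 bits/symbol


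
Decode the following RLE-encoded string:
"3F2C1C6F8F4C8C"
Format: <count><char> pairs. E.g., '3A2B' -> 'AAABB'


Expanding each <count><char> pair:
  3F -> 'FFF'
  2C -> 'CC'
  1C -> 'C'
  6F -> 'FFFFFF'
  8F -> 'FFFFFFFF'
  4C -> 'CCCC'
  8C -> 'CCCCCCCC'

Decoded = FFFCCCFFFFFFFFFFFFFFCCCCCCCCCCCC


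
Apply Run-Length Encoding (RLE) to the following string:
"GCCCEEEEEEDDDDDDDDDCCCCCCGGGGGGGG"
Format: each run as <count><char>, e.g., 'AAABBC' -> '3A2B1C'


Scanning runs left to right:
  i=0: run of 'G' x 1 -> '1G'
  i=1: run of 'C' x 3 -> '3C'
  i=4: run of 'E' x 6 -> '6E'
  i=10: run of 'D' x 9 -> '9D'
  i=19: run of 'C' x 6 -> '6C'
  i=25: run of 'G' x 8 -> '8G'

RLE = 1G3C6E9D6C8G


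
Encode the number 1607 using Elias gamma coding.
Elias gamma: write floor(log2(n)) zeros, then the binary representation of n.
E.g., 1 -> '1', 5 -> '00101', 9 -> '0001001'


num_bits = floor(log2(1607)) + 1 = 11
leading_zeros = num_bits - 1 = 10
binary(1607) = 11001000111

Elias gamma(1607) = '0000000000' + '11001000111' = 000000000011001000111 (21 bits)


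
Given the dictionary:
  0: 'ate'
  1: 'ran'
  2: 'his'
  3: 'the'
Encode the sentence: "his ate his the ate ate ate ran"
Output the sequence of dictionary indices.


Look up each word in the dictionary:
  'his' -> 2
  'ate' -> 0
  'his' -> 2
  'the' -> 3
  'ate' -> 0
  'ate' -> 0
  'ate' -> 0
  'ran' -> 1

Encoded: [2, 0, 2, 3, 0, 0, 0, 1]


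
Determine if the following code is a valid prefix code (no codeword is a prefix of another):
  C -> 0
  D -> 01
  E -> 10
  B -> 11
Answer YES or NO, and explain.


Checking each pair (does one codeword prefix another?):
  C='0' vs D='01': prefix -- VIOLATION

NO -- this is NOT a valid prefix code. C (0) is a prefix of D (01).


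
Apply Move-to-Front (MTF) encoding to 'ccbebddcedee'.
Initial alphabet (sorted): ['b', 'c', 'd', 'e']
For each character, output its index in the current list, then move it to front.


MTF encoding:
'c': index 1 in ['b', 'c', 'd', 'e'] -> ['c', 'b', 'd', 'e']
'c': index 0 in ['c', 'b', 'd', 'e'] -> ['c', 'b', 'd', 'e']
'b': index 1 in ['c', 'b', 'd', 'e'] -> ['b', 'c', 'd', 'e']
'e': index 3 in ['b', 'c', 'd', 'e'] -> ['e', 'b', 'c', 'd']
'b': index 1 in ['e', 'b', 'c', 'd'] -> ['b', 'e', 'c', 'd']
'd': index 3 in ['b', 'e', 'c', 'd'] -> ['d', 'b', 'e', 'c']
'd': index 0 in ['d', 'b', 'e', 'c'] -> ['d', 'b', 'e', 'c']
'c': index 3 in ['d', 'b', 'e', 'c'] -> ['c', 'd', 'b', 'e']
'e': index 3 in ['c', 'd', 'b', 'e'] -> ['e', 'c', 'd', 'b']
'd': index 2 in ['e', 'c', 'd', 'b'] -> ['d', 'e', 'c', 'b']
'e': index 1 in ['d', 'e', 'c', 'b'] -> ['e', 'd', 'c', 'b']
'e': index 0 in ['e', 'd', 'c', 'b'] -> ['e', 'd', 'c', 'b']


Output: [1, 0, 1, 3, 1, 3, 0, 3, 3, 2, 1, 0]


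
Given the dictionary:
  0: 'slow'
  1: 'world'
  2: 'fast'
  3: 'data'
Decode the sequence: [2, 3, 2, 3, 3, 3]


Look up each index in the dictionary:
  2 -> 'fast'
  3 -> 'data'
  2 -> 'fast'
  3 -> 'data'
  3 -> 'data'
  3 -> 'data'

Decoded: "fast data fast data data data"


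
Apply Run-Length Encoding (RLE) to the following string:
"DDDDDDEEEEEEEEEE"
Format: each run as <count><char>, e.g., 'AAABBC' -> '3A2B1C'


Scanning runs left to right:
  i=0: run of 'D' x 6 -> '6D'
  i=6: run of 'E' x 10 -> '10E'

RLE = 6D10E


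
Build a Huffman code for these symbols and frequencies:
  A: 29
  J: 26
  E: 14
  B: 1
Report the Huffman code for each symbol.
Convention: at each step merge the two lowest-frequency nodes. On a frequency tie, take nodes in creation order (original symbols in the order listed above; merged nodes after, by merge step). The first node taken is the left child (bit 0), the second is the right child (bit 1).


Huffman tree construction:
Step 1: Merge B(1) + E(14) = 15
Step 2: Merge (B+E)(15) + J(26) = 41
Step 3: Merge A(29) + ((B+E)+J)(41) = 70
Read each symbol's code off the tree from the root (left child = 0, right child = 1).

Codes:
  A: 0 (length 1)
  J: 11 (length 2)
  E: 101 (length 3)
  B: 100 (length 3)
Average code length: 126/70 = 1.8000 bits/symbol


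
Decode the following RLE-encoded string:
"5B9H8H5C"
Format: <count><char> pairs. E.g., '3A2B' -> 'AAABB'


Expanding each <count><char> pair:
  5B -> 'BBBBB'
  9H -> 'HHHHHHHHH'
  8H -> 'HHHHHHHH'
  5C -> 'CCCCC'

Decoded = BBBBBHHHHHHHHHHHHHHHHHCCCCC


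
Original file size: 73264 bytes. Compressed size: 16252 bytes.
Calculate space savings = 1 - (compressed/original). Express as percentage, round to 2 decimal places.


ratio = compressed/original = 16252/73264 = 0.221828
savings = 1 - ratio = 1 - 0.221828 = 0.778172
as a percentage: 0.778172 * 100 = 77.82%

Space savings = 1 - 16252/73264 = 77.82%


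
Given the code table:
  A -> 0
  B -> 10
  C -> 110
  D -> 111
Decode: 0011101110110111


Decoding:
0 -> A
0 -> A
111 -> D
0 -> A
111 -> D
0 -> A
110 -> C
111 -> D


Result: AADADACD


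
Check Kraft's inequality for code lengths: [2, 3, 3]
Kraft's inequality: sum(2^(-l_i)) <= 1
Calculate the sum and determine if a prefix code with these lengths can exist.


Sum = 2^(-2) + 2^(-3) + 2^(-3)
    = 0.25 + 0.125 + 0.125
    = 4/8 = 0.5
Since 0.5 <= 1, Kraft's inequality IS satisfied.
A prefix code with these lengths CAN exist.

Kraft sum = 0.5. Satisfied.


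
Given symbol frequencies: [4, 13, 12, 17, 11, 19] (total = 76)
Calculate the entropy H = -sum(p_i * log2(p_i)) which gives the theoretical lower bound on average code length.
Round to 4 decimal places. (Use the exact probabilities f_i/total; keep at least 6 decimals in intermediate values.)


Per-symbol terms -p_i * log2(p_i) with p_i = f_i/76:
  p = 4/76 = 0.052632: log2(p) = -4.247928, -p*log2(p) = 0.223575
  p = 13/76 = 0.171053: log2(p) = -2.547488, -p*log2(p) = 0.435754
  p = 12/76 = 0.157895: log2(p) = -2.662965, -p*log2(p) = 0.420468
  p = 17/76 = 0.223684: log2(p) = -2.160465, -p*log2(p) = 0.483262
  p = 11/76 = 0.144737: log2(p) = -2.788496, -p*log2(p) = 0.403598
  p = 19/76 = 0.250000: log2(p) = -2.000000, -p*log2(p) = 0.500000
H = 0.223575 + 0.435754 + 0.420468 + 0.483262 + 0.403598 + 0.500000 = 2.466657

H = 2.4667 bits/symbol


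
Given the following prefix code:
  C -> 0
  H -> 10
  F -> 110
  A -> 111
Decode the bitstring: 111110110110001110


Decoding step by step:
Bits 111 -> A
Bits 110 -> F
Bits 110 -> F
Bits 110 -> F
Bits 0 -> C
Bits 0 -> C
Bits 111 -> A
Bits 0 -> C


Decoded message: AFFFCCAC


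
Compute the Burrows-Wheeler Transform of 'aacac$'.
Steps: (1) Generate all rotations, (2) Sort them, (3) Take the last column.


Rotations (sorted):
  0: $aacac -> last char: c
  1: aacac$ -> last char: $
  2: ac$aac -> last char: c
  3: acac$a -> last char: a
  4: c$aaca -> last char: a
  5: cac$aa -> last char: a


BWT = c$caaa


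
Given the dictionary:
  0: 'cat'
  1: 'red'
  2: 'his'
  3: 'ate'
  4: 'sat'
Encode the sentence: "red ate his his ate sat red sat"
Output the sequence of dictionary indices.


Look up each word in the dictionary:
  'red' -> 1
  'ate' -> 3
  'his' -> 2
  'his' -> 2
  'ate' -> 3
  'sat' -> 4
  'red' -> 1
  'sat' -> 4

Encoded: [1, 3, 2, 2, 3, 4, 1, 4]


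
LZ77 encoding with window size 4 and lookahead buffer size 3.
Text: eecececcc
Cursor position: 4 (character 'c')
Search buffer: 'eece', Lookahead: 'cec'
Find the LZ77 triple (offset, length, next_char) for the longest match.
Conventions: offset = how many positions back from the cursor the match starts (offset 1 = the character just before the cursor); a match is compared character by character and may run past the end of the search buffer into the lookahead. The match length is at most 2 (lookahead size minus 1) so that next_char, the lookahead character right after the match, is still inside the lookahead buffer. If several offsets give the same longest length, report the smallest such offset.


Try each offset into the search buffer:
  offset=1 (pos 3, char 'e'): match length 0
  offset=2 (pos 2, char 'c'): match length 2
  offset=3 (pos 1, char 'e'): match length 0
  offset=4 (pos 0, char 'e'): match length 0
Longest match has length 2 at offset 2.
next_char = character at position 4 + 2 = 6 -> 'c'

Best match: offset=2, length=2 (matching 'ce' starting at position 2)
LZ77 triple: (2, 2, 'c')


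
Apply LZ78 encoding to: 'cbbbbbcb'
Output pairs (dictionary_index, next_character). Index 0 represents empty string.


LZ78 encoding steps:
Dictionary: {0: ''}
Step 1: w='' (idx 0), next='c' -> output (0, 'c'), add 'c' as idx 1
Step 2: w='' (idx 0), next='b' -> output (0, 'b'), add 'b' as idx 2
Step 3: w='b' (idx 2), next='b' -> output (2, 'b'), add 'bb' as idx 3
Step 4: w='bb' (idx 3), next='c' -> output (3, 'c'), add 'bbc' as idx 4
Step 5: w='b' (idx 2), end of input -> output (2, '')


Encoded: [(0, 'c'), (0, 'b'), (2, 'b'), (3, 'c'), (2, '')]


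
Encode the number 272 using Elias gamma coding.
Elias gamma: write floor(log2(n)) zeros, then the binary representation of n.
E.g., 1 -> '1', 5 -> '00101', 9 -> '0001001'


num_bits = floor(log2(272)) + 1 = 9
leading_zeros = num_bits - 1 = 8
binary(272) = 100010000

Elias gamma(272) = '00000000' + '100010000' = 00000000100010000 (17 bits)


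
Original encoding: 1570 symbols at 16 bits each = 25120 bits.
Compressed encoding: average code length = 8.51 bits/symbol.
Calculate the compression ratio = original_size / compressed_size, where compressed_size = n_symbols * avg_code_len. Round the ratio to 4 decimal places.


original_size = n_symbols * orig_bits = 1570 * 16 = 25120 bits
compressed_size = n_symbols * avg_code_len = 1570 * 8.51 = 13360.7 bits
ratio = original_size / compressed_size = 25120 / 13360.7 = 1.8801

Compression ratio = 1.8801


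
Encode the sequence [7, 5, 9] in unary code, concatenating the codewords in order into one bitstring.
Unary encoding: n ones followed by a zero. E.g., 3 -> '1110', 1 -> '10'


Encode each number as n ones followed by a terminating 0:
  7 -> 11111110 (8 bits)
  5 -> 111110 (6 bits)
  9 -> 1111111110 (10 bits)
Total length = 8 + 6 + 10 = 24 bits.

Unary([7, 5, 9]) = 111111101111101111111110 (24 bits)


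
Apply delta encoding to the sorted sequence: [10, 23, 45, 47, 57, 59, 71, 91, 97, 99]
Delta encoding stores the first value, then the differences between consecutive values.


First value: 10
Deltas:
  23 - 10 = 13
  45 - 23 = 22
  47 - 45 = 2
  57 - 47 = 10
  59 - 57 = 2
  71 - 59 = 12
  91 - 71 = 20
  97 - 91 = 6
  99 - 97 = 2


Delta encoded: [10, 13, 22, 2, 10, 2, 12, 20, 6, 2]


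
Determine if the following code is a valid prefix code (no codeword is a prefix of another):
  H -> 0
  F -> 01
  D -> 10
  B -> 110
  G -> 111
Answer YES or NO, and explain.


Checking each pair (does one codeword prefix another?):
  H='0' vs F='01': prefix -- VIOLATION

NO -- this is NOT a valid prefix code. H (0) is a prefix of F (01).


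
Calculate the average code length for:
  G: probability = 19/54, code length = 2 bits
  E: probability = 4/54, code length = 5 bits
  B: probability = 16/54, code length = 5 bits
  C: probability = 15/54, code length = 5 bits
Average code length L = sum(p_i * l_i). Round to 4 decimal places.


Weighted contributions p_i * l_i:
  G: (19/54) * 2 = 38/54
  E: (4/54) * 5 = 20/54
  B: (16/54) * 5 = 80/54
  C: (15/54) * 5 = 75/54
Sum = (38 + 20 + 80 + 75)/54 = 213/54

L = 213/54 = 3.9444 bits/symbol


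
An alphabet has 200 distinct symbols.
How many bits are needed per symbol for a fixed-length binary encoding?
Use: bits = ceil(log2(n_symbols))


log2(200) = 7.6439
Bracket: 2^7 = 128 < 200 <= 2^8 = 256
So ceil(log2(200)) = 8

bits = ceil(log2(200)) = ceil(7.6439) = 8 bits


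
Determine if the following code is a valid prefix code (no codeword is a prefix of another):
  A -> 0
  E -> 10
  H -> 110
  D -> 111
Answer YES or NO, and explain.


Checking each pair (does one codeword prefix another?):
  A='0' vs E='10': no prefix
  A='0' vs H='110': no prefix
  A='0' vs D='111': no prefix
  E='10' vs A='0': no prefix
  E='10' vs H='110': no prefix
  E='10' vs D='111': no prefix
  H='110' vs A='0': no prefix
  H='110' vs E='10': no prefix
  H='110' vs D='111': no prefix
  D='111' vs A='0': no prefix
  D='111' vs E='10': no prefix
  D='111' vs H='110': no prefix
No violation found over all pairs.

YES -- this is a valid prefix code. No codeword is a prefix of any other codeword.


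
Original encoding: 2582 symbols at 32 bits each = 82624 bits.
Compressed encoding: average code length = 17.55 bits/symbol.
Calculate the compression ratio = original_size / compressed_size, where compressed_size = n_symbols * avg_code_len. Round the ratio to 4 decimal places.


original_size = n_symbols * orig_bits = 2582 * 32 = 82624 bits
compressed_size = n_symbols * avg_code_len = 2582 * 17.55 = 45314.1 bits
ratio = original_size / compressed_size = 82624 / 45314.1 = 1.8234

Compression ratio = 1.8234


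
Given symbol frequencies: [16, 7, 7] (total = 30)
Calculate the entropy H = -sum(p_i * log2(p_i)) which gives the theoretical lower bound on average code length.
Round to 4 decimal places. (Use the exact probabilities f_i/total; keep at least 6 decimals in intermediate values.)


Per-symbol terms -p_i * log2(p_i) with p_i = f_i/30:
  p = 16/30 = 0.533333: log2(p) = -0.906891, -p*log2(p) = 0.483675
  p = 7/30 = 0.233333: log2(p) = -2.099536, -p*log2(p) = 0.489892
  p = 7/30 = 0.233333: log2(p) = -2.099536, -p*log2(p) = 0.489892
H = 0.483675 + 0.489892 + 0.489892 = 1.463459

H = 1.4635 bits/symbol


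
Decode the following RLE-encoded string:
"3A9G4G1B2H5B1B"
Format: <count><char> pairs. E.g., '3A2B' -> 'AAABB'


Expanding each <count><char> pair:
  3A -> 'AAA'
  9G -> 'GGGGGGGGG'
  4G -> 'GGGG'
  1B -> 'B'
  2H -> 'HH'
  5B -> 'BBBBB'
  1B -> 'B'

Decoded = AAAGGGGGGGGGGGGGBHHBBBBBB


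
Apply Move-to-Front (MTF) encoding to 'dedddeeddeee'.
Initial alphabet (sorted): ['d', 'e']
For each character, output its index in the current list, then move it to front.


MTF encoding:
'd': index 0 in ['d', 'e'] -> ['d', 'e']
'e': index 1 in ['d', 'e'] -> ['e', 'd']
'd': index 1 in ['e', 'd'] -> ['d', 'e']
'd': index 0 in ['d', 'e'] -> ['d', 'e']
'd': index 0 in ['d', 'e'] -> ['d', 'e']
'e': index 1 in ['d', 'e'] -> ['e', 'd']
'e': index 0 in ['e', 'd'] -> ['e', 'd']
'd': index 1 in ['e', 'd'] -> ['d', 'e']
'd': index 0 in ['d', 'e'] -> ['d', 'e']
'e': index 1 in ['d', 'e'] -> ['e', 'd']
'e': index 0 in ['e', 'd'] -> ['e', 'd']
'e': index 0 in ['e', 'd'] -> ['e', 'd']


Output: [0, 1, 1, 0, 0, 1, 0, 1, 0, 1, 0, 0]


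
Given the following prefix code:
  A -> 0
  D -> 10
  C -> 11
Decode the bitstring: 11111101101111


Decoding step by step:
Bits 11 -> C
Bits 11 -> C
Bits 11 -> C
Bits 0 -> A
Bits 11 -> C
Bits 0 -> A
Bits 11 -> C
Bits 11 -> C


Decoded message: CCCACACC


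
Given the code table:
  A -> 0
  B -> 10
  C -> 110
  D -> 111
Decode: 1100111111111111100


Decoding:
110 -> C
0 -> A
111 -> D
111 -> D
111 -> D
111 -> D
10 -> B
0 -> A


Result: CADDDDBA


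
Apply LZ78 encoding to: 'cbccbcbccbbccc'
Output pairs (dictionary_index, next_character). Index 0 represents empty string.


LZ78 encoding steps:
Dictionary: {0: ''}
Step 1: w='' (idx 0), next='c' -> output (0, 'c'), add 'c' as idx 1
Step 2: w='' (idx 0), next='b' -> output (0, 'b'), add 'b' as idx 2
Step 3: w='c' (idx 1), next='c' -> output (1, 'c'), add 'cc' as idx 3
Step 4: w='b' (idx 2), next='c' -> output (2, 'c'), add 'bc' as idx 4
Step 5: w='bc' (idx 4), next='c' -> output (4, 'c'), add 'bcc' as idx 5
Step 6: w='b' (idx 2), next='b' -> output (2, 'b'), add 'bb' as idx 6
Step 7: w='cc' (idx 3), next='c' -> output (3, 'c'), add 'ccc' as idx 7


Encoded: [(0, 'c'), (0, 'b'), (1, 'c'), (2, 'c'), (4, 'c'), (2, 'b'), (3, 'c')]


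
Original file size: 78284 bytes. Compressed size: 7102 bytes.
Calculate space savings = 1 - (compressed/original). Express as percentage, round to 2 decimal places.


ratio = compressed/original = 7102/78284 = 0.090721
savings = 1 - ratio = 1 - 0.090721 = 0.909279
as a percentage: 0.909279 * 100 = 90.93%

Space savings = 1 - 7102/78284 = 90.93%


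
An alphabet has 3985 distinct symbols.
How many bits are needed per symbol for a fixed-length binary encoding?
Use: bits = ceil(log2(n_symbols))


log2(3985) = 11.9604
Bracket: 2^11 = 2048 < 3985 <= 2^12 = 4096
So ceil(log2(3985)) = 12

bits = ceil(log2(3985)) = ceil(11.9604) = 12 bits


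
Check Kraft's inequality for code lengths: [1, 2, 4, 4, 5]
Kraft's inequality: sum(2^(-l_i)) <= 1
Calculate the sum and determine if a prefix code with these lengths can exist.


Sum = 2^(-1) + 2^(-2) + 2^(-4) + 2^(-4) + 2^(-5)
    = 0.5 + 0.25 + 0.0625 + 0.0625 + 0.03125
    = 29/32 = 0.90625
Since 0.90625 <= 1, Kraft's inequality IS satisfied.
A prefix code with these lengths CAN exist.

Kraft sum = 0.90625. Satisfied.


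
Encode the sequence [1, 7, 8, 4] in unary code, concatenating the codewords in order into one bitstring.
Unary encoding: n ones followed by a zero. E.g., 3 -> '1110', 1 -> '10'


Encode each number as n ones followed by a terminating 0:
  1 -> 10 (2 bits)
  7 -> 11111110 (8 bits)
  8 -> 111111110 (9 bits)
  4 -> 11110 (5 bits)
Total length = 2 + 8 + 9 + 5 = 24 bits.

Unary([1, 7, 8, 4]) = 101111111011111111011110 (24 bits)


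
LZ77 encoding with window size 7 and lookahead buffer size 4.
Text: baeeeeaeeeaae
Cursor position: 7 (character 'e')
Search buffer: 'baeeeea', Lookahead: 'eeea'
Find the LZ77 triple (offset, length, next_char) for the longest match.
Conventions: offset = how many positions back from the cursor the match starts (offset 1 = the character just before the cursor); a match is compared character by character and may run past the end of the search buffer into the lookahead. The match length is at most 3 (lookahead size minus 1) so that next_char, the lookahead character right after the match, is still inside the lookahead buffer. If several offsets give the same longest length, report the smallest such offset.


Try each offset into the search buffer:
  offset=1 (pos 6, char 'a'): match length 0
  offset=2 (pos 5, char 'e'): match length 1
  offset=3 (pos 4, char 'e'): match length 2
  offset=4 (pos 3, char 'e'): match length 3
  offset=5 (pos 2, char 'e'): match length 3
  offset=6 (pos 1, char 'a'): match length 0
  offset=7 (pos 0, char 'b'): match length 0
Longest match has length 3, found at offsets 4, 5; take the smallest, offset 4.
next_char = character at position 7 + 3 = 10 -> 'a'

Best match: offset=4, length=3 (matching 'eee' starting at position 3)
LZ77 triple: (4, 3, 'a')


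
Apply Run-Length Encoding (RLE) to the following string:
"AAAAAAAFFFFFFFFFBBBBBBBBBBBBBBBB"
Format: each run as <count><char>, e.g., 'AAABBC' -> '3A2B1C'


Scanning runs left to right:
  i=0: run of 'A' x 7 -> '7A'
  i=7: run of 'F' x 9 -> '9F'
  i=16: run of 'B' x 16 -> '16B'

RLE = 7A9F16B


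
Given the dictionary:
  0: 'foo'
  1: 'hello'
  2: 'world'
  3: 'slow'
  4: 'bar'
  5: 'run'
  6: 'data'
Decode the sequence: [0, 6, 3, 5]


Look up each index in the dictionary:
  0 -> 'foo'
  6 -> 'data'
  3 -> 'slow'
  5 -> 'run'

Decoded: "foo data slow run"


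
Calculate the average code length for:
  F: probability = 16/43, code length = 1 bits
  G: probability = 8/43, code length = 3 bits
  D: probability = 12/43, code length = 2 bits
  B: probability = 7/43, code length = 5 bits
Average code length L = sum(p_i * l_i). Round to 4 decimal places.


Weighted contributions p_i * l_i:
  F: (16/43) * 1 = 16/43
  G: (8/43) * 3 = 24/43
  D: (12/43) * 2 = 24/43
  B: (7/43) * 5 = 35/43
Sum = (16 + 24 + 24 + 35)/43 = 99/43

L = 99/43 = 2.3023 bits/symbol


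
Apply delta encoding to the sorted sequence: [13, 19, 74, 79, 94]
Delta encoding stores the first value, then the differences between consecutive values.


First value: 13
Deltas:
  19 - 13 = 6
  74 - 19 = 55
  79 - 74 = 5
  94 - 79 = 15


Delta encoded: [13, 6, 55, 5, 15]


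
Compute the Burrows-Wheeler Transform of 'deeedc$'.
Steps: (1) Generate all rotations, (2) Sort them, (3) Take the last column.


Rotations (sorted):
  0: $deeedc -> last char: c
  1: c$deeed -> last char: d
  2: dc$deee -> last char: e
  3: deeedc$ -> last char: $
  4: edc$dee -> last char: e
  5: eedc$de -> last char: e
  6: eeedc$d -> last char: d


BWT = cde$eed


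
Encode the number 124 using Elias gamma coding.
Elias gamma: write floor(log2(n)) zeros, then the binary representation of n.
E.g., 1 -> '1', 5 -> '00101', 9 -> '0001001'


num_bits = floor(log2(124)) + 1 = 7
leading_zeros = num_bits - 1 = 6
binary(124) = 1111100

Elias gamma(124) = '000000' + '1111100' = 0000001111100 (13 bits)


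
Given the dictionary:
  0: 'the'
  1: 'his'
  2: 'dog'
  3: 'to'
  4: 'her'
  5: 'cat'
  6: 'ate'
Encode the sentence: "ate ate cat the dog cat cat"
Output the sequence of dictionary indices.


Look up each word in the dictionary:
  'ate' -> 6
  'ate' -> 6
  'cat' -> 5
  'the' -> 0
  'dog' -> 2
  'cat' -> 5
  'cat' -> 5

Encoded: [6, 6, 5, 0, 2, 5, 5]


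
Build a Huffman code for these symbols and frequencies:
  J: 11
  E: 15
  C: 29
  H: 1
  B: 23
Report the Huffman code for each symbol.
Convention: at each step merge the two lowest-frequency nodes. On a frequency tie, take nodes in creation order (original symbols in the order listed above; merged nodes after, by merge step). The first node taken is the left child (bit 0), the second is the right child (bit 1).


Huffman tree construction:
Step 1: Merge H(1) + J(11) = 12
Step 2: Merge (H+J)(12) + E(15) = 27
Step 3: Merge B(23) + ((H+J)+E)(27) = 50
Step 4: Merge C(29) + (B+((H+J)+E))(50) = 79
Read each symbol's code off the tree from the root (left child = 0, right child = 1).

Codes:
  J: 1101 (length 4)
  E: 111 (length 3)
  C: 0 (length 1)
  H: 1100 (length 4)
  B: 10 (length 2)
Average code length: 168/79 = 2.1266 bits/symbol


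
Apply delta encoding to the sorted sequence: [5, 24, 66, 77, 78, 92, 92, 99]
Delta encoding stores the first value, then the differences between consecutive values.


First value: 5
Deltas:
  24 - 5 = 19
  66 - 24 = 42
  77 - 66 = 11
  78 - 77 = 1
  92 - 78 = 14
  92 - 92 = 0
  99 - 92 = 7


Delta encoded: [5, 19, 42, 11, 1, 14, 0, 7]


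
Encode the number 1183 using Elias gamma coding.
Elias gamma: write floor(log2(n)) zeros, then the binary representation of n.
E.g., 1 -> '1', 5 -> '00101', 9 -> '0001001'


num_bits = floor(log2(1183)) + 1 = 11
leading_zeros = num_bits - 1 = 10
binary(1183) = 10010011111

Elias gamma(1183) = '0000000000' + '10010011111' = 000000000010010011111 (21 bits)


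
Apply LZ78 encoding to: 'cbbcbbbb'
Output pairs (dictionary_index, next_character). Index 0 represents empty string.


LZ78 encoding steps:
Dictionary: {0: ''}
Step 1: w='' (idx 0), next='c' -> output (0, 'c'), add 'c' as idx 1
Step 2: w='' (idx 0), next='b' -> output (0, 'b'), add 'b' as idx 2
Step 3: w='b' (idx 2), next='c' -> output (2, 'c'), add 'bc' as idx 3
Step 4: w='b' (idx 2), next='b' -> output (2, 'b'), add 'bb' as idx 4
Step 5: w='bb' (idx 4), end of input -> output (4, '')


Encoded: [(0, 'c'), (0, 'b'), (2, 'c'), (2, 'b'), (4, '')]
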